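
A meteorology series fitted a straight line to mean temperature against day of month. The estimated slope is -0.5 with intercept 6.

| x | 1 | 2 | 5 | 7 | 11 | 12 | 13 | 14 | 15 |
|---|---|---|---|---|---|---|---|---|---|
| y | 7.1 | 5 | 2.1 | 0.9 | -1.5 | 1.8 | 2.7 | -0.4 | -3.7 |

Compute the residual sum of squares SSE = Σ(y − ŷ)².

SSE = 29.76

x=1: ŷ = 6 − 0.5·1 = 5.5; e = 7.1 − 5.5 = 1.6
x=2: ŷ = 6 − 0.5·2 = 5; e = 5 − 5 = 0
x=5: ŷ = 6 − 0.5·5 = 3.5; e = 2.1 − 3.5 = -1.4
x=7: ŷ = 6 − 0.5·7 = 2.5; e = 0.9 − 2.5 = -1.6
x=11: ŷ = 6 − 0.5·11 = 0.5; e = -1.5 − 0.5 = -2
x=12: ŷ = 6 − 0.5·12 = 0; e = 1.8 − 0 = 1.8
x=13: ŷ = 6 − 0.5·13 = -0.5; e = 2.7 − (-0.5) = 3.2
x=14: ŷ = 6 − 0.5·14 = -1; e = -0.4 − (-1) = 0.6
x=15: ŷ = 6 − 0.5·15 = -1.5; e = -3.7 − (-1.5) = -2.2
SSE = 2.56 + 0 + 1.96 + 2.56 + 4 + 3.24 + 10.24 + 0.36 + 4.84 = 29.76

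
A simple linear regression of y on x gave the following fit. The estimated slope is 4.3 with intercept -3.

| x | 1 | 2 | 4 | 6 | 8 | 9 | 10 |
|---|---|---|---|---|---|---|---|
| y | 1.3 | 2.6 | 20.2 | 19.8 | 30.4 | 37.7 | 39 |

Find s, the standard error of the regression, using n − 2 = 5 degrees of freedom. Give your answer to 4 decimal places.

s = 3.4641

x=1: ŷ = -3 + 4.3·1 = 1.3; e = 1.3 − 1.3 = 0
x=2: ŷ = -3 + 4.3·2 = 5.6; e = 2.6 − 5.6 = -3
x=4: ŷ = -3 + 4.3·4 = 14.2; e = 20.2 − 14.2 = 6
x=6: ŷ = -3 + 4.3·6 = 22.8; e = 19.8 − 22.8 = -3
x=8: ŷ = -3 + 4.3·8 = 31.4; e = 30.4 − 31.4 = -1
x=9: ŷ = -3 + 4.3·9 = 35.7; e = 37.7 − 35.7 = 2
x=10: ŷ = -3 + 4.3·10 = 40; e = 39 − 40 = -1
SSE = 0 + 9 + 36 + 9 + 1 + 4 + 1 = 60
s = √(60/5) = √12 ≈ 3.4641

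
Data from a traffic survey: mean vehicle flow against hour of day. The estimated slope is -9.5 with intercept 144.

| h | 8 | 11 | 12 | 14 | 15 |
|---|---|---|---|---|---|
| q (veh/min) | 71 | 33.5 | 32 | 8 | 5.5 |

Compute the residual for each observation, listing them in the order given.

3, -6, 2, -3, 4

h=8: q̂ = 144 − 9.5·8 = 68; r = 71 − 68 = 3
h=11: q̂ = 144 − 9.5·11 = 39.5; r = 33.5 − 39.5 = -6
h=12: q̂ = 144 − 9.5·12 = 30; r = 32 − 30 = 2
h=14: q̂ = 144 − 9.5·14 = 11; r = 8 − 11 = -3
h=15: q̂ = 144 − 9.5·15 = 1.5; r = 5.5 − 1.5 = 4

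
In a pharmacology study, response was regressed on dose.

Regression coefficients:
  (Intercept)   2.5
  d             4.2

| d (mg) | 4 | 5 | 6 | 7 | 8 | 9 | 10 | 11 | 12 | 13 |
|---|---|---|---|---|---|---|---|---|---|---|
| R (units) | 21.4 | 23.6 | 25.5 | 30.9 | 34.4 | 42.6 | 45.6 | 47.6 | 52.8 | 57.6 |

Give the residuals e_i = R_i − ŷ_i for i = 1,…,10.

2.1, 0.1, -2.2, -1, -1.7, 2.3, 1.1, -1.1, -0.1, 0.5

d=4: ŷ = 2.5 + 4.2·4 = 19.3; e = 21.4 − 19.3 = 2.1
d=5: ŷ = 2.5 + 4.2·5 = 23.5; e = 23.6 − 23.5 = 0.1
d=6: ŷ = 2.5 + 4.2·6 = 27.7; e = 25.5 − 27.7 = -2.2
d=7: ŷ = 2.5 + 4.2·7 = 31.9; e = 30.9 − 31.9 = -1
d=8: ŷ = 2.5 + 4.2·8 = 36.1; e = 34.4 − 36.1 = -1.7
d=9: ŷ = 2.5 + 4.2·9 = 40.3; e = 42.6 − 40.3 = 2.3
d=10: ŷ = 2.5 + 4.2·10 = 44.5; e = 45.6 − 44.5 = 1.1
d=11: ŷ = 2.5 + 4.2·11 = 48.7; e = 47.6 − 48.7 = -1.1
d=12: ŷ = 2.5 + 4.2·12 = 52.9; e = 52.8 − 52.9 = -0.1
d=13: ŷ = 2.5 + 4.2·13 = 57.1; e = 57.6 − 57.1 = 0.5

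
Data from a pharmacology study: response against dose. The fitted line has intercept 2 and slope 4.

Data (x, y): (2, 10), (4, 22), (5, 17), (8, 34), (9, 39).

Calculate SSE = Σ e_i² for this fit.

x=2: ŷ = 2 + 4·2 = 10; e = 10 − 10 = 0
x=4: ŷ = 2 + 4·4 = 18; e = 22 − 18 = 4
x=5: ŷ = 2 + 4·5 = 22; e = 17 − 22 = -5
x=8: ŷ = 2 + 4·8 = 34; e = 34 − 34 = 0
x=9: ŷ = 2 + 4·9 = 38; e = 39 − 38 = 1
SSE = 0 + 16 + 25 + 0 + 1 = 42

SSE = 42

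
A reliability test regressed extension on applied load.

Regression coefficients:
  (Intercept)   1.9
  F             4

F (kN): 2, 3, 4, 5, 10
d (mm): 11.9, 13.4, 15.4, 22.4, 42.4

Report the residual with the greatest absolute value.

F=2: d̂ = 1.9 + 4·2 = 9.9; e = 11.9 − 9.9 = 2
F=3: d̂ = 1.9 + 4·3 = 13.9; e = 13.4 − 13.9 = -0.5
F=4: d̂ = 1.9 + 4·4 = 17.9; e = 15.4 − 17.9 = -2.5
F=5: d̂ = 1.9 + 4·5 = 21.9; e = 22.4 − 21.9 = 0.5
F=10: d̂ = 1.9 + 4·10 = 41.9; e = 42.4 − 41.9 = 0.5
Largest |e| is 2.5 at F = 4, residual -2.5.

e = -2.5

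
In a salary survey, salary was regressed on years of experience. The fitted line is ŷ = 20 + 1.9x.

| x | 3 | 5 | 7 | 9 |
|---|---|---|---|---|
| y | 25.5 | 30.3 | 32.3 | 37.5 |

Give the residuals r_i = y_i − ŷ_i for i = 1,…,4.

x=3: ŷ = 20 + 1.9·3 = 25.7; r = 25.5 − 25.7 = -0.2
x=5: ŷ = 20 + 1.9·5 = 29.5; r = 30.3 − 29.5 = 0.8
x=7: ŷ = 20 + 1.9·7 = 33.3; r = 32.3 − 33.3 = -1
x=9: ŷ = 20 + 1.9·9 = 37.1; r = 37.5 − 37.1 = 0.4

-0.2, 0.8, -1, 0.4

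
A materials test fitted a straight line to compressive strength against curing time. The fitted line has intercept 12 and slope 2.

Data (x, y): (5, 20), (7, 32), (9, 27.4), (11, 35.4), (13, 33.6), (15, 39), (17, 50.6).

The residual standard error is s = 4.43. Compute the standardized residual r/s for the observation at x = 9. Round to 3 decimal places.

ŷ = 12 + 2·9 = 30
r = 27.4 − 30 = -2.6
r/s = -2.6 / 4.43 = -0.587

-0.587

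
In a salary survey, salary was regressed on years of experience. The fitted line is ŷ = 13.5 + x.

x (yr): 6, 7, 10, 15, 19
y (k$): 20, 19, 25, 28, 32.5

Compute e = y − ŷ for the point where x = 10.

e = 1.5

ŷ = 13.5 + 10 = 23.5
e = 25 − 23.5 = 1.5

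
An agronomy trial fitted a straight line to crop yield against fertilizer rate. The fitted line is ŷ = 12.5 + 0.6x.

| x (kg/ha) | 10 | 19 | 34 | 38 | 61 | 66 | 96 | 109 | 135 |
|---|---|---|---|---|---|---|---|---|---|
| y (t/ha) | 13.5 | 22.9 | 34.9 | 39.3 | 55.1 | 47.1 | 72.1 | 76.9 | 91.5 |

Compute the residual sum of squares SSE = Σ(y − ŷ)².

x=10: ŷ = 12.5 + 0.6·10 = 18.5; e = 13.5 − 18.5 = -5
x=19: ŷ = 12.5 + 0.6·19 = 23.9; e = 22.9 − 23.9 = -1
x=34: ŷ = 12.5 + 0.6·34 = 32.9; e = 34.9 − 32.9 = 2
x=38: ŷ = 12.5 + 0.6·38 = 35.3; e = 39.3 − 35.3 = 4
x=61: ŷ = 12.5 + 0.6·61 = 49.1; e = 55.1 − 49.1 = 6
x=66: ŷ = 12.5 + 0.6·66 = 52.1; e = 47.1 − 52.1 = -5
x=96: ŷ = 12.5 + 0.6·96 = 70.1; e = 72.1 − 70.1 = 2
x=109: ŷ = 12.5 + 0.6·109 = 77.9; e = 76.9 − 77.9 = -1
x=135: ŷ = 12.5 + 0.6·135 = 93.5; e = 91.5 − 93.5 = -2
SSE = 25 + 1 + 4 + 16 + 36 + 25 + 4 + 1 + 4 = 116

SSE = 116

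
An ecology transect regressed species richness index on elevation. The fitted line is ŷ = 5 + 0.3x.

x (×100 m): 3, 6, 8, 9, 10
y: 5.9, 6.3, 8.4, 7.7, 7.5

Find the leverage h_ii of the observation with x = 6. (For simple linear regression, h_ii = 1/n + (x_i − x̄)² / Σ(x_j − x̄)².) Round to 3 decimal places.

h = 0.247

x̄ = (3 + 6 + 8 + 9 + 10)/5 = 7.2
Σ(x − x̄)² = 17.64 + 1.44 + 0.64 + 3.24 + 7.84 = 30.8
h = 1/5 + (-1.2)²/30.8 = 0.2 + 0.0467532 = 0.247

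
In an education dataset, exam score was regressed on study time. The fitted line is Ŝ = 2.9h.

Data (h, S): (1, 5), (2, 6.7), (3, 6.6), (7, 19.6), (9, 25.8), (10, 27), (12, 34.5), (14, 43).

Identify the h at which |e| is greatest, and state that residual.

h = 14, e = 2.4

h=1: Ŝ = 2.9·1 = 2.9; e = 5 − 2.9 = 2.1
h=2: Ŝ = 2.9·2 = 5.8; e = 6.7 − 5.8 = 0.9
h=3: Ŝ = 2.9·3 = 8.7; e = 6.6 − 8.7 = -2.1
h=7: Ŝ = 2.9·7 = 20.3; e = 19.6 − 20.3 = -0.7
h=9: Ŝ = 2.9·9 = 26.1; e = 25.8 − 26.1 = -0.3
h=10: Ŝ = 2.9·10 = 29; e = 27 − 29 = -2
h=12: Ŝ = 2.9·12 = 34.8; e = 34.5 − 34.8 = -0.3
h=14: Ŝ = 2.9·14 = 40.6; e = 43 − 40.6 = 2.4
Largest |e| is 2.4 at h = 14, residual 2.4.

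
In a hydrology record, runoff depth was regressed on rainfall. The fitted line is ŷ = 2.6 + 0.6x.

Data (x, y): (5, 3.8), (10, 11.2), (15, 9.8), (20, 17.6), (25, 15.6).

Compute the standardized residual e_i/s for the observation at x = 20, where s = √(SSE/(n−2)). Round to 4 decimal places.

x=5: ŷ = 2.6 + 0.6·5 = 5.6; e = 3.8 − 5.6 = -1.8
x=10: ŷ = 2.6 + 0.6·10 = 8.6; e = 11.2 − 8.6 = 2.6
x=15: ŷ = 2.6 + 0.6·15 = 11.6; e = 9.8 − 11.6 = -1.8
x=20: ŷ = 2.6 + 0.6·20 = 14.6; e = 17.6 − 14.6 = 3
x=25: ŷ = 2.6 + 0.6·25 = 17.6; e = 15.6 − 17.6 = -2
SSE = 3.24 + 6.76 + 3.24 + 9 + 4 = 26.24
s = √(26.24/3) = 2.95748
e/s = 3 / 2.95748 = 1.0144

1.0144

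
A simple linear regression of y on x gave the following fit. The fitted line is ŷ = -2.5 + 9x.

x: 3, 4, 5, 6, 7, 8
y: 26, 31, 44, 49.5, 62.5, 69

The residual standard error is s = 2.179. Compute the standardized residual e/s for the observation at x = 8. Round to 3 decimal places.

-0.229

ŷ = -2.5 + 9·8 = 69.5
e = 69 − 69.5 = -0.5
e/s = -0.5 / 2.179 = -0.229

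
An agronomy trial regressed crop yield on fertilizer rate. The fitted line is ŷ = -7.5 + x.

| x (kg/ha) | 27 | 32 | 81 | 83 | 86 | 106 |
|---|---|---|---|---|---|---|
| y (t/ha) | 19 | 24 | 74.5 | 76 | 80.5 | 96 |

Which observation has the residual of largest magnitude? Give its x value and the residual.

x=27: ŷ = -7.5 + 27 = 19.5; e = 19 − 19.5 = -0.5
x=32: ŷ = -7.5 + 32 = 24.5; e = 24 − 24.5 = -0.5
x=81: ŷ = -7.5 + 81 = 73.5; e = 74.5 − 73.5 = 1
x=83: ŷ = -7.5 + 83 = 75.5; e = 76 − 75.5 = 0.5
x=86: ŷ = -7.5 + 86 = 78.5; e = 80.5 − 78.5 = 2
x=106: ŷ = -7.5 + 106 = 98.5; e = 96 − 98.5 = -2.5
Largest |e| is 2.5 at x = 106, residual -2.5.

x = 106, e = -2.5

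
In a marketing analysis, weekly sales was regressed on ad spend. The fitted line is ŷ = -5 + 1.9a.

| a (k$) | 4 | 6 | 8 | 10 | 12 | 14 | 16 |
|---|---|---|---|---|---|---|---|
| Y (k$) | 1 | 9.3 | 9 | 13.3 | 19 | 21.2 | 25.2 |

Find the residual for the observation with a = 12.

ŷ = -5 + 1.9·12 = 17.8
e = 19 − 17.8 = 1.2

e = 1.2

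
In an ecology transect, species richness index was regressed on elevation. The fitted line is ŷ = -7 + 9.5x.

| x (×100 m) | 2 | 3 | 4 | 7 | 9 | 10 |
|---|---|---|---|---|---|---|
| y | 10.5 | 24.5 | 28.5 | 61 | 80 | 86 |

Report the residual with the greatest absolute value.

x=2: ŷ = -7 + 9.5·2 = 12; e = 10.5 − 12 = -1.5
x=3: ŷ = -7 + 9.5·3 = 21.5; e = 24.5 − 21.5 = 3
x=4: ŷ = -7 + 9.5·4 = 31; e = 28.5 − 31 = -2.5
x=7: ŷ = -7 + 9.5·7 = 59.5; e = 61 − 59.5 = 1.5
x=9: ŷ = -7 + 9.5·9 = 78.5; e = 80 − 78.5 = 1.5
x=10: ŷ = -7 + 9.5·10 = 88; e = 86 − 88 = -2
Largest |e| is 3 at x = 3, residual 3.

e = 3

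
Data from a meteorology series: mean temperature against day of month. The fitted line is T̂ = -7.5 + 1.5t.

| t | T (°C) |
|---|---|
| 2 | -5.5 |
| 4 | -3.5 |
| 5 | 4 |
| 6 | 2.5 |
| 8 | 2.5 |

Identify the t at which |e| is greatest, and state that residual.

t = 5, e = 4

t=2: T̂ = -7.5 + 1.5·2 = -4.5; e = -5.5 − (-4.5) = -1
t=4: T̂ = -7.5 + 1.5·4 = -1.5; e = -3.5 − (-1.5) = -2
t=5: T̂ = -7.5 + 1.5·5 = 0; e = 4 − 0 = 4
t=6: T̂ = -7.5 + 1.5·6 = 1.5; e = 2.5 − 1.5 = 1
t=8: T̂ = -7.5 + 1.5·8 = 4.5; e = 2.5 − 4.5 = -2
Largest |e| is 4 at t = 5, residual 4.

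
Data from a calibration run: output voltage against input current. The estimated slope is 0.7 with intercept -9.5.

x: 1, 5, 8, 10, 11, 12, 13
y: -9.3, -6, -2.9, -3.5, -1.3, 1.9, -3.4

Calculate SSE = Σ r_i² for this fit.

x=1: ŷ = -9.5 + 0.7·1 = -8.8; r = -9.3 − (-8.8) = -0.5
x=5: ŷ = -9.5 + 0.7·5 = -6; r = -6 − (-6) = 0
x=8: ŷ = -9.5 + 0.7·8 = -3.9; r = -2.9 − (-3.9) = 1
x=10: ŷ = -9.5 + 0.7·10 = -2.5; r = -3.5 − (-2.5) = -1
x=11: ŷ = -9.5 + 0.7·11 = -1.8; r = -1.3 − (-1.8) = 0.5
x=12: ŷ = -9.5 + 0.7·12 = -1.1; r = 1.9 − (-1.1) = 3
x=13: ŷ = -9.5 + 0.7·13 = -0.4; r = -3.4 − (-0.4) = -3
SSE = 0.25 + 0 + 1 + 1 + 0.25 + 9 + 9 = 20.5

SSE = 20.5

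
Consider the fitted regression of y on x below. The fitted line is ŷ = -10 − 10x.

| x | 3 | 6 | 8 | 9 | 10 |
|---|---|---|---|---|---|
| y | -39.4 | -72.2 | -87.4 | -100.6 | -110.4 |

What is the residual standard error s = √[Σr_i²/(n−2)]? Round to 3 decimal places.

s = 2.040

x=3: ŷ = -10 − 10·3 = -40; r = -39.4 − (-40) = 0.6
x=6: ŷ = -10 − 10·6 = -70; r = -72.2 − (-70) = -2.2
x=8: ŷ = -10 − 10·8 = -90; r = -87.4 − (-90) = 2.6
x=9: ŷ = -10 − 10·9 = -100; r = -100.6 − (-100) = -0.6
x=10: ŷ = -10 − 10·10 = -110; r = -110.4 − (-110) = -0.4
SSE = 0.36 + 4.84 + 6.76 + 0.36 + 0.16 = 12.48
s = √(12.48/3) = √4.16 ≈ 2.040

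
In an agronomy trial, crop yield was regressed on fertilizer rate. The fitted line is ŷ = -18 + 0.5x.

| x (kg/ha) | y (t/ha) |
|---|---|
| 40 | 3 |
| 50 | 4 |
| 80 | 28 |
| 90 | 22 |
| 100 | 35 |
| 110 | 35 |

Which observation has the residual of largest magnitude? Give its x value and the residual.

x = 80, e = 6

x=40: ŷ = -18 + 0.5·40 = 2; e = 3 − 2 = 1
x=50: ŷ = -18 + 0.5·50 = 7; e = 4 − 7 = -3
x=80: ŷ = -18 + 0.5·80 = 22; e = 28 − 22 = 6
x=90: ŷ = -18 + 0.5·90 = 27; e = 22 − 27 = -5
x=100: ŷ = -18 + 0.5·100 = 32; e = 35 − 32 = 3
x=110: ŷ = -18 + 0.5·110 = 37; e = 35 − 37 = -2
Largest |e| is 6 at x = 80, residual 6.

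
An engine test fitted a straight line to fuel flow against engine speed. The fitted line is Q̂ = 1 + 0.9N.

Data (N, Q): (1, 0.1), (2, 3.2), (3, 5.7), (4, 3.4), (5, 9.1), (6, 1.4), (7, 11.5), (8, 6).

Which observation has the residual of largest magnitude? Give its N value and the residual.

N = 6, r = -5

N=1: Q̂ = 1 + 0.9·1 = 1.9; r = 0.1 − 1.9 = -1.8
N=2: Q̂ = 1 + 0.9·2 = 2.8; r = 3.2 − 2.8 = 0.4
N=3: Q̂ = 1 + 0.9·3 = 3.7; r = 5.7 − 3.7 = 2
N=4: Q̂ = 1 + 0.9·4 = 4.6; r = 3.4 − 4.6 = -1.2
N=5: Q̂ = 1 + 0.9·5 = 5.5; r = 9.1 − 5.5 = 3.6
N=6: Q̂ = 1 + 0.9·6 = 6.4; r = 1.4 − 6.4 = -5
N=7: Q̂ = 1 + 0.9·7 = 7.3; r = 11.5 − 7.3 = 4.2
N=8: Q̂ = 1 + 0.9·8 = 8.2; r = 6 − 8.2 = -2.2
Largest |r| is 5 at N = 6, residual -5.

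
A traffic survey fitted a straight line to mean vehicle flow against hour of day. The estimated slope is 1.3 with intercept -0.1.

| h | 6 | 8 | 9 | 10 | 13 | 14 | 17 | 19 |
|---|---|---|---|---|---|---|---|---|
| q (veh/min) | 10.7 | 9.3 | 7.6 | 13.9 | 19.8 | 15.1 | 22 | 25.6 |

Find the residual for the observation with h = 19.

q̂ = -0.1 + 1.3·19 = 24.6
e = 25.6 − 24.6 = 1

e = 1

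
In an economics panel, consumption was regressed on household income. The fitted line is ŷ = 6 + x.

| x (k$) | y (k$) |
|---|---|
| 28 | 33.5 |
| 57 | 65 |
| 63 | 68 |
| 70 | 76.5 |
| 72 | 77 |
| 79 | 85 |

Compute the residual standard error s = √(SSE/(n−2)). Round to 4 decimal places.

x=28: ŷ = 6 + 28 = 34; r = 33.5 − 34 = -0.5
x=57: ŷ = 6 + 57 = 63; r = 65 − 63 = 2
x=63: ŷ = 6 + 63 = 69; r = 68 − 69 = -1
x=70: ŷ = 6 + 70 = 76; r = 76.5 − 76 = 0.5
x=72: ŷ = 6 + 72 = 78; r = 77 − 78 = -1
x=79: ŷ = 6 + 79 = 85; r = 85 − 85 = 0
SSE = 0.25 + 4 + 1 + 0.25 + 1 + 0 = 6.5
s = √(6.5/4) = √1.625 ≈ 1.2748

s = 1.2748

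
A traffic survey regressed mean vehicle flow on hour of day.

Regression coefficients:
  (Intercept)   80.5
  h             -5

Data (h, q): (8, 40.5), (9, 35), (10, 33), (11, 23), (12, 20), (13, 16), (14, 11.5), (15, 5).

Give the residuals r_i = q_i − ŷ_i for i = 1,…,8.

h=8: ŷ = 80.5 − 5·8 = 40.5; r = 40.5 − 40.5 = 0
h=9: ŷ = 80.5 − 5·9 = 35.5; r = 35 − 35.5 = -0.5
h=10: ŷ = 80.5 − 5·10 = 30.5; r = 33 − 30.5 = 2.5
h=11: ŷ = 80.5 − 5·11 = 25.5; r = 23 − 25.5 = -2.5
h=12: ŷ = 80.5 − 5·12 = 20.5; r = 20 − 20.5 = -0.5
h=13: ŷ = 80.5 − 5·13 = 15.5; r = 16 − 15.5 = 0.5
h=14: ŷ = 80.5 − 5·14 = 10.5; r = 11.5 − 10.5 = 1
h=15: ŷ = 80.5 − 5·15 = 5.5; r = 5 − 5.5 = -0.5

0, -0.5, 2.5, -2.5, -0.5, 0.5, 1, -0.5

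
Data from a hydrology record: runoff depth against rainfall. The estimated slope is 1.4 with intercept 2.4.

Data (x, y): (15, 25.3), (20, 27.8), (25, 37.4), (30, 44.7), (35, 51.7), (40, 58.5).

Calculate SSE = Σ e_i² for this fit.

x=15: ŷ = 2.4 + 1.4·15 = 23.4; e = 25.3 − 23.4 = 1.9
x=20: ŷ = 2.4 + 1.4·20 = 30.4; e = 27.8 − 30.4 = -2.6
x=25: ŷ = 2.4 + 1.4·25 = 37.4; e = 37.4 − 37.4 = 0
x=30: ŷ = 2.4 + 1.4·30 = 44.4; e = 44.7 − 44.4 = 0.3
x=35: ŷ = 2.4 + 1.4·35 = 51.4; e = 51.7 − 51.4 = 0.3
x=40: ŷ = 2.4 + 1.4·40 = 58.4; e = 58.5 − 58.4 = 0.1
SSE = 3.61 + 6.76 + 0 + 0.09 + 0.09 + 0.01 = 10.56

SSE = 10.56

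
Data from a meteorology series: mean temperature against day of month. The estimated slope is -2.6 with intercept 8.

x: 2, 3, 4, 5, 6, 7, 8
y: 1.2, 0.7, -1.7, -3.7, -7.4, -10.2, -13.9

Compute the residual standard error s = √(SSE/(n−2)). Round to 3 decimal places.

s = 1.117

x=2: ŷ = 8 − 2.6·2 = 2.8; r = 1.2 − 2.8 = -1.6
x=3: ŷ = 8 − 2.6·3 = 0.2; r = 0.7 − 0.2 = 0.5
x=4: ŷ = 8 − 2.6·4 = -2.4; r = -1.7 − (-2.4) = 0.7
x=5: ŷ = 8 − 2.6·5 = -5; r = -3.7 − (-5) = 1.3
x=6: ŷ = 8 − 2.6·6 = -7.6; r = -7.4 − (-7.6) = 0.2
x=7: ŷ = 8 − 2.6·7 = -10.2; r = -10.2 − (-10.2) = 0
x=8: ŷ = 8 − 2.6·8 = -12.8; r = -13.9 − (-12.8) = -1.1
SSE = 2.56 + 0.25 + 0.49 + 1.69 + 0.04 + 0 + 1.21 = 6.24
s = √(6.24/5) = √1.248 ≈ 1.117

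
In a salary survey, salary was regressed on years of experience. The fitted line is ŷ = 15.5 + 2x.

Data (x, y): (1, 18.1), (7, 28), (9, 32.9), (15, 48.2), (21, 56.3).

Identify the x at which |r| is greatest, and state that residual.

x=1: ŷ = 15.5 + 2·1 = 17.5; r = 18.1 − 17.5 = 0.6
x=7: ŷ = 15.5 + 2·7 = 29.5; r = 28 − 29.5 = -1.5
x=9: ŷ = 15.5 + 2·9 = 33.5; r = 32.9 − 33.5 = -0.6
x=15: ŷ = 15.5 + 2·15 = 45.5; r = 48.2 − 45.5 = 2.7
x=21: ŷ = 15.5 + 2·21 = 57.5; r = 56.3 − 57.5 = -1.2
Largest |r| is 2.7 at x = 15, residual 2.7.

x = 15, r = 2.7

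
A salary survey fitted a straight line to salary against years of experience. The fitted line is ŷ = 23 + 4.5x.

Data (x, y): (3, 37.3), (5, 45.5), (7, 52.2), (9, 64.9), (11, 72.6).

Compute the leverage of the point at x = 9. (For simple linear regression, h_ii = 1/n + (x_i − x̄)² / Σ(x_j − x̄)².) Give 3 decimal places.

x̄ = (3 + 5 + 7 + 9 + 11)/5 = 7
Σ(x − x̄)² = 16 + 4 + 0 + 4 + 16 = 40
h = 1/5 + (2)²/40 = 0.2 + 0.1 = 0.300

h = 0.300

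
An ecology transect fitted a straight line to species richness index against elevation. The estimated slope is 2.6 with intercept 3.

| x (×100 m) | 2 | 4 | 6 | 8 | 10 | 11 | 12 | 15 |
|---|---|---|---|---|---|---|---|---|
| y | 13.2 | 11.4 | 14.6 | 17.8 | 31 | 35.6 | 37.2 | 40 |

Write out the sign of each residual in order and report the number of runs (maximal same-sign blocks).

x=2: ŷ = 3 + 2.6·2 = 8.2; e = 13.2 − 8.2 = 5
x=4: ŷ = 3 + 2.6·4 = 13.4; e = 11.4 − 13.4 = -2
x=6: ŷ = 3 + 2.6·6 = 18.6; e = 14.6 − 18.6 = -4
x=8: ŷ = 3 + 2.6·8 = 23.8; e = 17.8 − 23.8 = -6
x=10: ŷ = 3 + 2.6·10 = 29; e = 31 − 29 = 2
x=11: ŷ = 3 + 2.6·11 = 31.6; e = 35.6 − 31.6 = 4
x=12: ŷ = 3 + 2.6·12 = 34.2; e = 37.2 − 34.2 = 3
x=15: ŷ = 3 + 2.6·15 = 42; e = 40 − 42 = -2
Signs: + − − − + + + −
Runs: +×1, −×3, +×3, −×1 → 4

4 runs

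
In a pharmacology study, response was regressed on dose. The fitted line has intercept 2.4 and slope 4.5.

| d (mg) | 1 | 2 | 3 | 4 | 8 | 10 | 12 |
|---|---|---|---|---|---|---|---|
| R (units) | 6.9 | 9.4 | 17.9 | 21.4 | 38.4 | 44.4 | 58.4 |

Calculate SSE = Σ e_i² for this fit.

d=1: ŷ = 2.4 + 4.5·1 = 6.9; e = 6.9 − 6.9 = 0
d=2: ŷ = 2.4 + 4.5·2 = 11.4; e = 9.4 − 11.4 = -2
d=3: ŷ = 2.4 + 4.5·3 = 15.9; e = 17.9 − 15.9 = 2
d=4: ŷ = 2.4 + 4.5·4 = 20.4; e = 21.4 − 20.4 = 1
d=8: ŷ = 2.4 + 4.5·8 = 38.4; e = 38.4 − 38.4 = 0
d=10: ŷ = 2.4 + 4.5·10 = 47.4; e = 44.4 − 47.4 = -3
d=12: ŷ = 2.4 + 4.5·12 = 56.4; e = 58.4 − 56.4 = 2
SSE = 0 + 4 + 4 + 1 + 0 + 9 + 4 = 22

SSE = 22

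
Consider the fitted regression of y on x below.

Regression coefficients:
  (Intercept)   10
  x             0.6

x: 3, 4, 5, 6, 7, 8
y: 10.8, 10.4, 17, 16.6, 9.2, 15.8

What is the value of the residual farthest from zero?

r = -5

x=3: ŷ = 10 + 0.6·3 = 11.8; r = 10.8 − 11.8 = -1
x=4: ŷ = 10 + 0.6·4 = 12.4; r = 10.4 − 12.4 = -2
x=5: ŷ = 10 + 0.6·5 = 13; r = 17 − 13 = 4
x=6: ŷ = 10 + 0.6·6 = 13.6; r = 16.6 − 13.6 = 3
x=7: ŷ = 10 + 0.6·7 = 14.2; r = 9.2 − 14.2 = -5
x=8: ŷ = 10 + 0.6·8 = 14.8; r = 15.8 − 14.8 = 1
Largest |r| is 5 at x = 7, residual -5.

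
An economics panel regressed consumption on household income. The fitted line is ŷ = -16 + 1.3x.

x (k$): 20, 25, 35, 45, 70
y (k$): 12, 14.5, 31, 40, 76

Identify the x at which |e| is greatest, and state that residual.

x = 45, e = -2.5

x=20: ŷ = -16 + 1.3·20 = 10; e = 12 − 10 = 2
x=25: ŷ = -16 + 1.3·25 = 16.5; e = 14.5 − 16.5 = -2
x=35: ŷ = -16 + 1.3·35 = 29.5; e = 31 − 29.5 = 1.5
x=45: ŷ = -16 + 1.3·45 = 42.5; e = 40 − 42.5 = -2.5
x=70: ŷ = -16 + 1.3·70 = 75; e = 76 − 75 = 1
Largest |e| is 2.5 at x = 45, residual -2.5.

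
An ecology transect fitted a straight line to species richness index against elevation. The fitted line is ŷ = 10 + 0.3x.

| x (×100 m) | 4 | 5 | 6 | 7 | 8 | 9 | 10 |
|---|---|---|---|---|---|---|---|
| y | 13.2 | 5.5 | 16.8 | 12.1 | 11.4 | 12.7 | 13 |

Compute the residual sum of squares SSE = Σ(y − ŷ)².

x=4: ŷ = 10 + 0.3·4 = 11.2; r = 13.2 − 11.2 = 2
x=5: ŷ = 10 + 0.3·5 = 11.5; r = 5.5 − 11.5 = -6
x=6: ŷ = 10 + 0.3·6 = 11.8; r = 16.8 − 11.8 = 5
x=7: ŷ = 10 + 0.3·7 = 12.1; r = 12.1 − 12.1 = 0
x=8: ŷ = 10 + 0.3·8 = 12.4; r = 11.4 − 12.4 = -1
x=9: ŷ = 10 + 0.3·9 = 12.7; r = 12.7 − 12.7 = 0
x=10: ŷ = 10 + 0.3·10 = 13; r = 13 − 13 = 0
SSE = 4 + 36 + 25 + 0 + 1 + 0 + 0 = 66

SSE = 66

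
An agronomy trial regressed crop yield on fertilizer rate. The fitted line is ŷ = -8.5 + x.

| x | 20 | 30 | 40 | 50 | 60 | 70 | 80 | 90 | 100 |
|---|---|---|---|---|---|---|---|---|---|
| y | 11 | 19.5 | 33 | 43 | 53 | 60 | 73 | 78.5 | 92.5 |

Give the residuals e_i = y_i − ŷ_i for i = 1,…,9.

-0.5, -2, 1.5, 1.5, 1.5, -1.5, 1.5, -3, 1

x=20: ŷ = -8.5 + 20 = 11.5; e = 11 − 11.5 = -0.5
x=30: ŷ = -8.5 + 30 = 21.5; e = 19.5 − 21.5 = -2
x=40: ŷ = -8.5 + 40 = 31.5; e = 33 − 31.5 = 1.5
x=50: ŷ = -8.5 + 50 = 41.5; e = 43 − 41.5 = 1.5
x=60: ŷ = -8.5 + 60 = 51.5; e = 53 − 51.5 = 1.5
x=70: ŷ = -8.5 + 70 = 61.5; e = 60 − 61.5 = -1.5
x=80: ŷ = -8.5 + 80 = 71.5; e = 73 − 71.5 = 1.5
x=90: ŷ = -8.5 + 90 = 81.5; e = 78.5 − 81.5 = -3
x=100: ŷ = -8.5 + 100 = 91.5; e = 92.5 − 91.5 = 1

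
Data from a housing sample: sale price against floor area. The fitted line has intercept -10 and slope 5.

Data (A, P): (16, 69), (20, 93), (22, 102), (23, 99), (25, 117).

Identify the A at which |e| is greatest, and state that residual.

A = 23, e = -6

A=16: P̂ = -10 + 5·16 = 70; e = 69 − 70 = -1
A=20: P̂ = -10 + 5·20 = 90; e = 93 − 90 = 3
A=22: P̂ = -10 + 5·22 = 100; e = 102 − 100 = 2
A=23: P̂ = -10 + 5·23 = 105; e = 99 − 105 = -6
A=25: P̂ = -10 + 5·25 = 115; e = 117 − 115 = 2
Largest |e| is 6 at A = 23, residual -6.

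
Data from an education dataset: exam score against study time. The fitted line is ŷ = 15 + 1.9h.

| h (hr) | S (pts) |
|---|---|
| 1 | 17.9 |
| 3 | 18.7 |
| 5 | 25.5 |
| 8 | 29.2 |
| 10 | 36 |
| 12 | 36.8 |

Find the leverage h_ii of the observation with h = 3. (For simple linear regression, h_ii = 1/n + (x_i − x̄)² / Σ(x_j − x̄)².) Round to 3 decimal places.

h̄ = (1 + 3 + 5 + 8 + 10 + 12)/6 = 6.5
Σ(h − h̄)² = 30.25 + 12.25 + 2.25 + 2.25 + 12.25 + 30.25 = 89.5
h = 1/6 + (-3.5)²/89.5 = 0.166667 + 0.136872 = 0.304

h = 0.304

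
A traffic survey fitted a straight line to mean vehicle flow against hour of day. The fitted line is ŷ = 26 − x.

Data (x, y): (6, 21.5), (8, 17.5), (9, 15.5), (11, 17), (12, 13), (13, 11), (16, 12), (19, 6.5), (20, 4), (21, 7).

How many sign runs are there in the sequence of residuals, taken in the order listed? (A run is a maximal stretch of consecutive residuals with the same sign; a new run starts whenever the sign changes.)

7 runs

x=6: ŷ = 26 − 6 = 20; e = 21.5 − 20 = 1.5
x=8: ŷ = 26 − 8 = 18; e = 17.5 − 18 = -0.5
x=9: ŷ = 26 − 9 = 17; e = 15.5 − 17 = -1.5
x=11: ŷ = 26 − 11 = 15; e = 17 − 15 = 2
x=12: ŷ = 26 − 12 = 14; e = 13 − 14 = -1
x=13: ŷ = 26 − 13 = 13; e = 11 − 13 = -2
x=16: ŷ = 26 − 16 = 10; e = 12 − 10 = 2
x=19: ŷ = 26 − 19 = 7; e = 6.5 − 7 = -0.5
x=20: ŷ = 26 − 20 = 6; e = 4 − 6 = -2
x=21: ŷ = 26 − 21 = 5; e = 7 − 5 = 2
Signs: + − − + − − + − − +
Runs: +×1, −×2, +×1, −×2, +×1, −×2, +×1 → 7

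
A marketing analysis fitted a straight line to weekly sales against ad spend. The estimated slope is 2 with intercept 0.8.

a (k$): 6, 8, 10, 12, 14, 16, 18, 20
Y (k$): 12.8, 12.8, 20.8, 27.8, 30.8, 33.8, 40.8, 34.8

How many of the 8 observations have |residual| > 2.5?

a=6: Ŷ = 0.8 + 2·6 = 12.8; r = 12.8 − 12.8 = 0
a=8: Ŷ = 0.8 + 2·8 = 16.8; r = 12.8 − 16.8 = -4
a=10: Ŷ = 0.8 + 2·10 = 20.8; r = 20.8 − 20.8 = 0
a=12: Ŷ = 0.8 + 2·12 = 24.8; r = 27.8 − 24.8 = 3
a=14: Ŷ = 0.8 + 2·14 = 28.8; r = 30.8 − 28.8 = 2
a=16: Ŷ = 0.8 + 2·16 = 32.8; r = 33.8 − 32.8 = 1
a=18: Ŷ = 0.8 + 2·18 = 36.8; r = 40.8 − 36.8 = 4
a=20: Ŷ = 0.8 + 2·20 = 40.8; r = 34.8 − 40.8 = -6
|r| > 2.5: a=8 (|r|=4), a=12 (|r|=3), a=18 (|r|=4), a=20 (|r|=6) → 4

4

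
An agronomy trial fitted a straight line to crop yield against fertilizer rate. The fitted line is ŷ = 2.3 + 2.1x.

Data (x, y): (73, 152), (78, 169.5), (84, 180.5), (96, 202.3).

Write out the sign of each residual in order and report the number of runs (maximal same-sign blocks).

3 runs

x=73: ŷ = 2.3 + 2.1·73 = 155.6; r = 152 − 155.6 = -3.6
x=78: ŷ = 2.3 + 2.1·78 = 166.1; r = 169.5 − 166.1 = 3.4
x=84: ŷ = 2.3 + 2.1·84 = 178.7; r = 180.5 − 178.7 = 1.8
x=96: ŷ = 2.3 + 2.1·96 = 203.9; r = 202.3 − 203.9 = -1.6
Signs: − + + −
Runs: −×1, +×2, −×1 → 3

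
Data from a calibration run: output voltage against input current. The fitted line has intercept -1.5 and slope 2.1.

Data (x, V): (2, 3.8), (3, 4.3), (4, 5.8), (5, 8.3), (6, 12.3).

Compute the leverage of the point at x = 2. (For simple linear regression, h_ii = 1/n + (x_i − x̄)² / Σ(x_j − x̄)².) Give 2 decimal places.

x̄ = (2 + 3 + 4 + 5 + 6)/5 = 4
Σ(x − x̄)² = 4 + 1 + 0 + 1 + 4 = 10
h = 1/5 + (-2)²/10 = 0.2 + 0.4 = 0.60

h = 0.60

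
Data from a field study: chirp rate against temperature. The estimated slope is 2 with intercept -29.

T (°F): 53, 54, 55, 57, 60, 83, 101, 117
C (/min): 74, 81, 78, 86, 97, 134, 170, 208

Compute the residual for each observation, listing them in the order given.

T=53: ŷ = -29 + 2·53 = 77; e = 74 − 77 = -3
T=54: ŷ = -29 + 2·54 = 79; e = 81 − 79 = 2
T=55: ŷ = -29 + 2·55 = 81; e = 78 − 81 = -3
T=57: ŷ = -29 + 2·57 = 85; e = 86 − 85 = 1
T=60: ŷ = -29 + 2·60 = 91; e = 97 − 91 = 6
T=83: ŷ = -29 + 2·83 = 137; e = 134 − 137 = -3
T=101: ŷ = -29 + 2·101 = 173; e = 170 − 173 = -3
T=117: ŷ = -29 + 2·117 = 205; e = 208 − 205 = 3

-3, 2, -3, 1, 6, -3, -3, 3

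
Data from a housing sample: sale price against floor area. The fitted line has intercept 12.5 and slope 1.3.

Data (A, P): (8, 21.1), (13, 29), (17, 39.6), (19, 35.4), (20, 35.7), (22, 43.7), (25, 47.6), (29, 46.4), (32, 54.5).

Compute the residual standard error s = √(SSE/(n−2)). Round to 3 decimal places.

s = 3.108

A=8: P̂ = 12.5 + 1.3·8 = 22.9; e = 21.1 − 22.9 = -1.8
A=13: P̂ = 12.5 + 1.3·13 = 29.4; e = 29 − 29.4 = -0.4
A=17: P̂ = 12.5 + 1.3·17 = 34.6; e = 39.6 − 34.6 = 5
A=19: P̂ = 12.5 + 1.3·19 = 37.2; e = 35.4 − 37.2 = -1.8
A=20: P̂ = 12.5 + 1.3·20 = 38.5; e = 35.7 − 38.5 = -2.8
A=22: P̂ = 12.5 + 1.3·22 = 41.1; e = 43.7 − 41.1 = 2.6
A=25: P̂ = 12.5 + 1.3·25 = 45; e = 47.6 − 45 = 2.6
A=29: P̂ = 12.5 + 1.3·29 = 50.2; e = 46.4 − 50.2 = -3.8
A=32: P̂ = 12.5 + 1.3·32 = 54.1; e = 54.5 − 54.1 = 0.4
SSE = 3.24 + 0.16 + 25 + 3.24 + 7.84 + 6.76 + 6.76 + 14.44 + 0.16 = 67.6
s = √(67.6/7) = √9.65714 ≈ 3.108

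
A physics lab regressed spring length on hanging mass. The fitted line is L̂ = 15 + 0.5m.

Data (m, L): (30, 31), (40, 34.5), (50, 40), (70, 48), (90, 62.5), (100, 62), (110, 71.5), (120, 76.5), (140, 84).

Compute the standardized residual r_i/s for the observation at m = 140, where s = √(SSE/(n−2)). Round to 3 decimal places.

m=30: L̂ = 15 + 0.5·30 = 30; r = 31 − 30 = 1
m=40: L̂ = 15 + 0.5·40 = 35; r = 34.5 − 35 = -0.5
m=50: L̂ = 15 + 0.5·50 = 40; r = 40 − 40 = 0
m=70: L̂ = 15 + 0.5·70 = 50; r = 48 − 50 = -2
m=90: L̂ = 15 + 0.5·90 = 60; r = 62.5 − 60 = 2.5
m=100: L̂ = 15 + 0.5·100 = 65; r = 62 − 65 = -3
m=110: L̂ = 15 + 0.5·110 = 70; r = 71.5 − 70 = 1.5
m=120: L̂ = 15 + 0.5·120 = 75; r = 76.5 − 75 = 1.5
m=140: L̂ = 15 + 0.5·140 = 85; r = 84 − 85 = -1
SSE = 1 + 0.25 + 0 + 4 + 6.25 + 9 + 2.25 + 2.25 + 1 = 26
s = √(26/7) = 1.92725
r/s = -1 / 1.92725 = -0.519

-0.519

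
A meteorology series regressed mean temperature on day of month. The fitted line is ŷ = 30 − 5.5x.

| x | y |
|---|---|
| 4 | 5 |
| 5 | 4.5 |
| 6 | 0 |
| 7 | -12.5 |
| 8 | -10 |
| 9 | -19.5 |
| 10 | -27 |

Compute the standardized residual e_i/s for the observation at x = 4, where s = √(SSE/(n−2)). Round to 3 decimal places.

x=4: ŷ = 30 − 5.5·4 = 8; e = 5 − 8 = -3
x=5: ŷ = 30 − 5.5·5 = 2.5; e = 4.5 − 2.5 = 2
x=6: ŷ = 30 − 5.5·6 = -3; e = 0 − (-3) = 3
x=7: ŷ = 30 − 5.5·7 = -8.5; e = -12.5 − (-8.5) = -4
x=8: ŷ = 30 − 5.5·8 = -14; e = -10 − (-14) = 4
x=9: ŷ = 30 − 5.5·9 = -19.5; e = -19.5 − (-19.5) = 0
x=10: ŷ = 30 − 5.5·10 = -25; e = -27 − (-25) = -2
SSE = 9 + 4 + 9 + 16 + 16 + 0 + 4 = 58
s = √(58/5) = 3.40588
e/s = -3 / 3.40588 = -0.881

-0.881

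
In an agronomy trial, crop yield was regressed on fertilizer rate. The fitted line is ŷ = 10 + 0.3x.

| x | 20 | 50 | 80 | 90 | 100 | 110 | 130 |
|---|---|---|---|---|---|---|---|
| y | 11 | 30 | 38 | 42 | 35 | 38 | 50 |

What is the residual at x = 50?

ŷ = 10 + 0.3·50 = 25
e = 30 − 25 = 5

e = 5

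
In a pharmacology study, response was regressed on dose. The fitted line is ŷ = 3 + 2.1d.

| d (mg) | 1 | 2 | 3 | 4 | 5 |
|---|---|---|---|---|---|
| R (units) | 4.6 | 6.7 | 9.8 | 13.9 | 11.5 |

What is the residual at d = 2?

e = -0.5

ŷ = 3 + 2.1·2 = 7.2
e = 6.7 − 7.2 = -0.5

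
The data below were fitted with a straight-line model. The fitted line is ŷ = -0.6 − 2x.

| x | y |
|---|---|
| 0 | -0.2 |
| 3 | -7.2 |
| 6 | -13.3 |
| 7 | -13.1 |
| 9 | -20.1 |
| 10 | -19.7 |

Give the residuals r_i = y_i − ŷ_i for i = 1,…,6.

0.4, -0.6, -0.7, 1.5, -1.5, 0.9

x=0: ŷ = -0.6 − 2·0 = -0.6; r = -0.2 − (-0.6) = 0.4
x=3: ŷ = -0.6 − 2·3 = -6.6; r = -7.2 − (-6.6) = -0.6
x=6: ŷ = -0.6 − 2·6 = -12.6; r = -13.3 − (-12.6) = -0.7
x=7: ŷ = -0.6 − 2·7 = -14.6; r = -13.1 − (-14.6) = 1.5
x=9: ŷ = -0.6 − 2·9 = -18.6; r = -20.1 − (-18.6) = -1.5
x=10: ŷ = -0.6 − 2·10 = -20.6; r = -19.7 − (-20.6) = 0.9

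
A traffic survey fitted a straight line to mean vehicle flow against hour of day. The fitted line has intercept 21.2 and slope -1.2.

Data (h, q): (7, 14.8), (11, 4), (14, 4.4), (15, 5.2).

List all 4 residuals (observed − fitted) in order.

h=7: q̂ = 21.2 − 1.2·7 = 12.8; r = 14.8 − 12.8 = 2
h=11: q̂ = 21.2 − 1.2·11 = 8; r = 4 − 8 = -4
h=14: q̂ = 21.2 − 1.2·14 = 4.4; r = 4.4 − 4.4 = 0
h=15: q̂ = 21.2 − 1.2·15 = 3.2; r = 5.2 − 3.2 = 2

2, -4, 0, 2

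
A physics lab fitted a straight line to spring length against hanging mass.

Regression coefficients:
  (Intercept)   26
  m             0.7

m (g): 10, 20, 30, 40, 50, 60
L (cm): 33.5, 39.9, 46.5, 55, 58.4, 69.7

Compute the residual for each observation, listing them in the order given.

0.5, -0.1, -0.5, 1, -2.6, 1.7

m=10: ŷ = 26 + 0.7·10 = 33; r = 33.5 − 33 = 0.5
m=20: ŷ = 26 + 0.7·20 = 40; r = 39.9 − 40 = -0.1
m=30: ŷ = 26 + 0.7·30 = 47; r = 46.5 − 47 = -0.5
m=40: ŷ = 26 + 0.7·40 = 54; r = 55 − 54 = 1
m=50: ŷ = 26 + 0.7·50 = 61; r = 58.4 − 61 = -2.6
m=60: ŷ = 26 + 0.7·60 = 68; r = 69.7 − 68 = 1.7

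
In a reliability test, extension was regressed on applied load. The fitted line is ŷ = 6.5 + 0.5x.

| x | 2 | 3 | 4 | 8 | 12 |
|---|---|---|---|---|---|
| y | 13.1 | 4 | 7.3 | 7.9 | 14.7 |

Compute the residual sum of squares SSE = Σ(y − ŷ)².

SSE = 60.4

x=2: ŷ = 6.5 + 0.5·2 = 7.5; r = 13.1 − 7.5 = 5.6
x=3: ŷ = 6.5 + 0.5·3 = 8; r = 4 − 8 = -4
x=4: ŷ = 6.5 + 0.5·4 = 8.5; r = 7.3 − 8.5 = -1.2
x=8: ŷ = 6.5 + 0.5·8 = 10.5; r = 7.9 − 10.5 = -2.6
x=12: ŷ = 6.5 + 0.5·12 = 12.5; r = 14.7 − 12.5 = 2.2
SSE = 31.36 + 16 + 1.44 + 6.76 + 4.84 = 60.4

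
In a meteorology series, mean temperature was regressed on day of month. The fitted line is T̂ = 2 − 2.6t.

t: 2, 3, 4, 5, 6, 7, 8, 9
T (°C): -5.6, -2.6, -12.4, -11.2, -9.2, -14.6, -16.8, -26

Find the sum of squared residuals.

t=2: T̂ = 2 − 2.6·2 = -3.2; r = -5.6 − (-3.2) = -2.4
t=3: T̂ = 2 − 2.6·3 = -5.8; r = -2.6 − (-5.8) = 3.2
t=4: T̂ = 2 − 2.6·4 = -8.4; r = -12.4 − (-8.4) = -4
t=5: T̂ = 2 − 2.6·5 = -11; r = -11.2 − (-11) = -0.2
t=6: T̂ = 2 − 2.6·6 = -13.6; r = -9.2 − (-13.6) = 4.4
t=7: T̂ = 2 − 2.6·7 = -16.2; r = -14.6 − (-16.2) = 1.6
t=8: T̂ = 2 − 2.6·8 = -18.8; r = -16.8 − (-18.8) = 2
t=9: T̂ = 2 − 2.6·9 = -21.4; r = -26 − (-21.4) = -4.6
SSE = 5.76 + 10.24 + 16 + 0.04 + 19.36 + 2.56 + 4 + 21.16 = 79.12

SSE = 79.12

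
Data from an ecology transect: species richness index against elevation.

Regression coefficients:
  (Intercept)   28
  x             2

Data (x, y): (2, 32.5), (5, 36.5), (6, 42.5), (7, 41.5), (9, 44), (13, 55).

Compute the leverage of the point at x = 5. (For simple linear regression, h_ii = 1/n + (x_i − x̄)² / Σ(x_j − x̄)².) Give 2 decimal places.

h = 0.22

x̄ = (2 + 5 + 6 + 7 + 9 + 13)/6 = 7
Σ(x − x̄)² = 25 + 4 + 1 + 0 + 4 + 36 = 70
h = 1/6 + (-2)²/70 = 0.166667 + 0.0571429 = 0.22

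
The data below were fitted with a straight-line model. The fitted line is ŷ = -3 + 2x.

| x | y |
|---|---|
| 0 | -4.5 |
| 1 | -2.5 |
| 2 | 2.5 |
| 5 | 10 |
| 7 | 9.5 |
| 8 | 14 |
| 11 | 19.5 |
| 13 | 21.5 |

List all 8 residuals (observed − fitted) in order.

-1.5, -1.5, 1.5, 3, -1.5, 1, 0.5, -1.5

x=0: ŷ = -3 + 2·0 = -3; e = -4.5 − (-3) = -1.5
x=1: ŷ = -3 + 2·1 = -1; e = -2.5 − (-1) = -1.5
x=2: ŷ = -3 + 2·2 = 1; e = 2.5 − 1 = 1.5
x=5: ŷ = -3 + 2·5 = 7; e = 10 − 7 = 3
x=7: ŷ = -3 + 2·7 = 11; e = 9.5 − 11 = -1.5
x=8: ŷ = -3 + 2·8 = 13; e = 14 − 13 = 1
x=11: ŷ = -3 + 2·11 = 19; e = 19.5 − 19 = 0.5
x=13: ŷ = -3 + 2·13 = 23; e = 21.5 − 23 = -1.5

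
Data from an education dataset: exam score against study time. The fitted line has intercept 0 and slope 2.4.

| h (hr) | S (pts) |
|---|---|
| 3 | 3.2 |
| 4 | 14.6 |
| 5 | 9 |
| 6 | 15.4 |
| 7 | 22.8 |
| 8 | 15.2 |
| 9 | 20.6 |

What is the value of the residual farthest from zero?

r = 6

h=3: Ŝ = 2.4·3 = 7.2; r = 3.2 − 7.2 = -4
h=4: Ŝ = 2.4·4 = 9.6; r = 14.6 − 9.6 = 5
h=5: Ŝ = 2.4·5 = 12; r = 9 − 12 = -3
h=6: Ŝ = 2.4·6 = 14.4; r = 15.4 − 14.4 = 1
h=7: Ŝ = 2.4·7 = 16.8; r = 22.8 − 16.8 = 6
h=8: Ŝ = 2.4·8 = 19.2; r = 15.2 − 19.2 = -4
h=9: Ŝ = 2.4·9 = 21.6; r = 20.6 − 21.6 = -1
Largest |r| is 6 at h = 7, residual 6.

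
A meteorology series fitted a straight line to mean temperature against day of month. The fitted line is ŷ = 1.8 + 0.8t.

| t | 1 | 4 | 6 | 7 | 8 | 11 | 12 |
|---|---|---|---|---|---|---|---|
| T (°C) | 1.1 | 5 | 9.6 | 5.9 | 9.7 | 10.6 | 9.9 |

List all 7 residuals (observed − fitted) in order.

-1.5, 0, 3, -1.5, 1.5, 0, -1.5

t=1: ŷ = 1.8 + 0.8·1 = 2.6; e = 1.1 − 2.6 = -1.5
t=4: ŷ = 1.8 + 0.8·4 = 5; e = 5 − 5 = 0
t=6: ŷ = 1.8 + 0.8·6 = 6.6; e = 9.6 − 6.6 = 3
t=7: ŷ = 1.8 + 0.8·7 = 7.4; e = 5.9 − 7.4 = -1.5
t=8: ŷ = 1.8 + 0.8·8 = 8.2; e = 9.7 − 8.2 = 1.5
t=11: ŷ = 1.8 + 0.8·11 = 10.6; e = 10.6 − 10.6 = 0
t=12: ŷ = 1.8 + 0.8·12 = 11.4; e = 9.9 − 11.4 = -1.5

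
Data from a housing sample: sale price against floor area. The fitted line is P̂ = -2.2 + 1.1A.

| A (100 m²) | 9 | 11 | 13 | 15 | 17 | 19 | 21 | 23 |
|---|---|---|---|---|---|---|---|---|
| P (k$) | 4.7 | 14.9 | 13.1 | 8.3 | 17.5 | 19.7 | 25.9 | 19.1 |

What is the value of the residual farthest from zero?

r = -6

A=9: P̂ = -2.2 + 1.1·9 = 7.7; r = 4.7 − 7.7 = -3
A=11: P̂ = -2.2 + 1.1·11 = 9.9; r = 14.9 − 9.9 = 5
A=13: P̂ = -2.2 + 1.1·13 = 12.1; r = 13.1 − 12.1 = 1
A=15: P̂ = -2.2 + 1.1·15 = 14.3; r = 8.3 − 14.3 = -6
A=17: P̂ = -2.2 + 1.1·17 = 16.5; r = 17.5 − 16.5 = 1
A=19: P̂ = -2.2 + 1.1·19 = 18.7; r = 19.7 − 18.7 = 1
A=21: P̂ = -2.2 + 1.1·21 = 20.9; r = 25.9 − 20.9 = 5
A=23: P̂ = -2.2 + 1.1·23 = 23.1; r = 19.1 − 23.1 = -4
Largest |r| is 6 at A = 15, residual -6.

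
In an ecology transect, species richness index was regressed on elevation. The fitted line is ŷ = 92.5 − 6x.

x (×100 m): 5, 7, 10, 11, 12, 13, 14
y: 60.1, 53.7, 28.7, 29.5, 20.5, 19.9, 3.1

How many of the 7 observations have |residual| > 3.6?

x=5: ŷ = 92.5 − 6·5 = 62.5; e = 60.1 − 62.5 = -2.4
x=7: ŷ = 92.5 − 6·7 = 50.5; e = 53.7 − 50.5 = 3.2
x=10: ŷ = 92.5 − 6·10 = 32.5; e = 28.7 − 32.5 = -3.8
x=11: ŷ = 92.5 − 6·11 = 26.5; e = 29.5 − 26.5 = 3
x=12: ŷ = 92.5 − 6·12 = 20.5; e = 20.5 − 20.5 = 0
x=13: ŷ = 92.5 − 6·13 = 14.5; e = 19.9 − 14.5 = 5.4
x=14: ŷ = 92.5 − 6·14 = 8.5; e = 3.1 − 8.5 = -5.4
|e| > 3.6: x=10 (|e|=3.8), x=13 (|e|=5.4), x=14 (|e|=5.4) → 3

3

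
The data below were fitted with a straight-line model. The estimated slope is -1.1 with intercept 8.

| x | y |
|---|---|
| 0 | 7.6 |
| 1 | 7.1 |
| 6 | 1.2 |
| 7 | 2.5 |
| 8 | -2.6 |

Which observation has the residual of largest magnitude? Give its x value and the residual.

x=0: ŷ = 8 − 1.1·0 = 8; e = 7.6 − 8 = -0.4
x=1: ŷ = 8 − 1.1·1 = 6.9; e = 7.1 − 6.9 = 0.2
x=6: ŷ = 8 − 1.1·6 = 1.4; e = 1.2 − 1.4 = -0.2
x=7: ŷ = 8 − 1.1·7 = 0.3; e = 2.5 − 0.3 = 2.2
x=8: ŷ = 8 − 1.1·8 = -0.8; e = -2.6 − (-0.8) = -1.8
Largest |e| is 2.2 at x = 7, residual 2.2.

x = 7, e = 2.2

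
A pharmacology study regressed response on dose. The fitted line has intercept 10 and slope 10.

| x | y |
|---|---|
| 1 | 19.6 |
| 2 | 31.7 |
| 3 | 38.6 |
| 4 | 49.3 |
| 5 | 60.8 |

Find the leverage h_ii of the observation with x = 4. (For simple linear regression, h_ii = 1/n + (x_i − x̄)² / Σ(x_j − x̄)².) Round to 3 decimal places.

h = 0.300

x̄ = (1 + 2 + 3 + 4 + 5)/5 = 3
Σ(x − x̄)² = 4 + 1 + 0 + 1 + 4 = 10
h = 1/5 + (1)²/10 = 0.2 + 0.1 = 0.300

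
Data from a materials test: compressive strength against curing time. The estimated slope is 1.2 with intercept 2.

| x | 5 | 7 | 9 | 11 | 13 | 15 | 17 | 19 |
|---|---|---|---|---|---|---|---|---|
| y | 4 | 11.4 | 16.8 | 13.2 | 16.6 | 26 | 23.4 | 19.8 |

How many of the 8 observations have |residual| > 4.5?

2

x=5: ŷ = 2 + 1.2·5 = 8; r = 4 − 8 = -4
x=7: ŷ = 2 + 1.2·7 = 10.4; r = 11.4 − 10.4 = 1
x=9: ŷ = 2 + 1.2·9 = 12.8; r = 16.8 − 12.8 = 4
x=11: ŷ = 2 + 1.2·11 = 15.2; r = 13.2 − 15.2 = -2
x=13: ŷ = 2 + 1.2·13 = 17.6; r = 16.6 − 17.6 = -1
x=15: ŷ = 2 + 1.2·15 = 20; r = 26 − 20 = 6
x=17: ŷ = 2 + 1.2·17 = 22.4; r = 23.4 − 22.4 = 1
x=19: ŷ = 2 + 1.2·19 = 24.8; r = 19.8 − 24.8 = -5
|r| > 4.5: x=15 (|r|=6), x=19 (|r|=5) → 2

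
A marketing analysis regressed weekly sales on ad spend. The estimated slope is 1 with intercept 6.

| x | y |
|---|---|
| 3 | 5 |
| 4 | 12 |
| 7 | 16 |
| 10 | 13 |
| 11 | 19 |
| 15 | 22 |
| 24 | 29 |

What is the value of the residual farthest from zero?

x=3: ŷ = 6 + 3 = 9; e = 5 − 9 = -4
x=4: ŷ = 6 + 4 = 10; e = 12 − 10 = 2
x=7: ŷ = 6 + 7 = 13; e = 16 − 13 = 3
x=10: ŷ = 6 + 10 = 16; e = 13 − 16 = -3
x=11: ŷ = 6 + 11 = 17; e = 19 − 17 = 2
x=15: ŷ = 6 + 15 = 21; e = 22 − 21 = 1
x=24: ŷ = 6 + 24 = 30; e = 29 − 30 = -1
Largest |e| is 4 at x = 3, residual -4.

e = -4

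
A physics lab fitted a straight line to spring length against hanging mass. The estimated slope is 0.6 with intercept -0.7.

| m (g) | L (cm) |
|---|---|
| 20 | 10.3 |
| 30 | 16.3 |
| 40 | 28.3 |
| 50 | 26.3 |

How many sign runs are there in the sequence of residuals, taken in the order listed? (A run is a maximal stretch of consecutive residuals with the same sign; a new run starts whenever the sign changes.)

3 runs

m=20: L̂ = -0.7 + 0.6·20 = 11.3; e = 10.3 − 11.3 = -1
m=30: L̂ = -0.7 + 0.6·30 = 17.3; e = 16.3 − 17.3 = -1
m=40: L̂ = -0.7 + 0.6·40 = 23.3; e = 28.3 − 23.3 = 5
m=50: L̂ = -0.7 + 0.6·50 = 29.3; e = 26.3 − 29.3 = -3
Signs: − − + −
Runs: −×2, +×1, −×1 → 3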